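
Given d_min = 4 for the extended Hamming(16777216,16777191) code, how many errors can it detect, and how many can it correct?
Detection only: up to d_min − 1 = 3 errors.
Correction: up to ⌊(d_min − 1)/2⌋ = ⌊3/2⌋ = 1 errors.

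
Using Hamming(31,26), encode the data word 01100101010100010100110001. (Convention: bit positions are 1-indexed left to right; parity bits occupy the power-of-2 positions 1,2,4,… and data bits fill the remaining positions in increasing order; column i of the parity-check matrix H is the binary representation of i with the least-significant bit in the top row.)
Codeword c = d · G (mod 2), d = 01100101010100010100110001:
  c[0] = d·G[:,0] = (01100101010100010100110001)·(11011010101101010101010101) mod 2 = 0+1+0+0+0+0+0+0+0+0+0+1+0+0+0+1+0+1+0+0+0+1+0+0+0+1 mod 2 = 0
  c[1] = d·G[:,1] = (01100101010100010100110001)·(10110110011011001100110011) mod 2 = 0+0+1+0+0+1+0+0+0+1+0+0+0+0+0+0+0+1+0+0+1+1+0+0+0+1 mod 2 = 1
  c[2] = d·G[:,2] = (01100101010100010100110001)·(10000000000000000000000000) mod 2 = 0+0+0+0+0+0+0+0+0+0+0+0+0+0+0+0+0+0+0+0+0+0+0+0+0+0 mod 2 = 0
  c[3] = d·G[:,3] = (01100101010100010100110001)·(01110001111000111100001111) mod 2 = 0+1+1+0+0+0+0+1+0+1+0+0+0+0+0+1+0+1+0+0+0+0+0+0+0+1 mod 2 = 1
  c[4] = d·G[:,4] = (01100101010100010100110001)·(01000000000000000000000000) mod 2 = 0+1+0+0+0+0+0+0+0+0+0+0+0+0+0+0+0+0+0+0+0+0+0+0+0+0 mod 2 = 1
  c[5] = d·G[:,5] = (01100101010100010100110001)·(00100000000000000000000000) mod 2 = 0+0+1+0+0+0+0+0+0+0+0+0+0+0+0+0+0+0+0+0+0+0+0+0+0+0 mod 2 = 1
  c[6] = d·G[:,6] = (01100101010100010100110001)·(00010000000000000000000000) mod 2 = 0+0+0+0+0+0+0+0+0+0+0+0+0+0+0+0+0+0+0+0+0+0+0+0+0+0 mod 2 = 0
  c[7] = d·G[:,7] = (01100101010100010100110001)·(00001111111000000011111111) mod 2 = 0+0+0+0+0+1+0+1+0+1+0+0+0+0+0+0+0+0+0+0+1+1+0+0+0+1 mod 2 = 0
  c[8] = d·G[:,8] = (01100101010100010100110001)·(00001000000000000000000000) mod 2 = 0+0+0+0+0+0+0+0+0+0+0+0+0+0+0+0+0+0+0+0+0+0+0+0+0+0 mod 2 = 0
  c[9] = d·G[:,9] = (01100101010100010100110001)·(00000100000000000000000000) mod 2 = 0+0+0+0+0+1+0+0+0+0+0+0+0+0+0+0+0+0+0+0+0+0+0+0+0+0 mod 2 = 1
  c[10] = d·G[:,10] = (01100101010100010100110001)·(00000010000000000000000000) mod 2 = 0+0+0+0+0+0+0+0+0+0+0+0+0+0+0+0+0+0+0+0+0+0+0+0+0+0 mod 2 = 0
  c[11] = d·G[:,11] = (01100101010100010100110001)·(00000001000000000000000000) mod 2 = 0+0+0+0+0+0+0+1+0+0+0+0+0+0+0+0+0+0+0+0+0+0+0+0+0+0 mod 2 = 1
  c[12] = d·G[:,12] = (01100101010100010100110001)·(00000000100000000000000000) mod 2 = 0+0+0+0+0+0+0+0+0+0+0+0+0+0+0+0+0+0+0+0+0+0+0+0+0+0 mod 2 = 0
  c[13] = d·G[:,13] = (01100101010100010100110001)·(00000000010000000000000000) mod 2 = 0+0+0+0+0+0+0+0+0+1+0+0+0+0+0+0+0+0+0+0+0+0+0+0+0+0 mod 2 = 1
  c[14] = d·G[:,14] = (01100101010100010100110001)·(00000000001000000000000000) mod 2 = 0+0+0+0+0+0+0+0+0+0+0+0+0+0+0+0+0+0+0+0+0+0+0+0+0+0 mod 2 = 0
  c[15] = d·G[:,15] = (01100101010100010100110001)·(00000000000111111111111111) mod 2 = 0+0+0+0+0+0+0+0+0+0+0+1+0+0+0+1+0+1+0+0+1+1+0+0+0+1 mod 2 = 0
  c[16] = d·G[:,16] = (01100101010100010100110001)·(00000000000100000000000000) mod 2 = 0+0+0+0+0+0+0+0+0+0+0+1+0+0+0+0+0+0+0+0+0+0+0+0+0+0 mod 2 = 1
  c[17] = d·G[:,17] = (01100101010100010100110001)·(00000000000010000000000000) mod 2 = 0+0+0+0+0+0+0+0+0+0+0+0+0+0+0+0+0+0+0+0+0+0+0+0+0+0 mod 2 = 0
  c[18] = d·G[:,18] = (01100101010100010100110001)·(00000000000001000000000000) mod 2 = 0+0+0+0+0+0+0+0+0+0+0+0+0+0+0+0+0+0+0+0+0+0+0+0+0+0 mod 2 = 0
  c[19] = d·G[:,19] = (01100101010100010100110001)·(00000000000000100000000000) mod 2 = 0+0+0+0+0+0+0+0+0+0+0+0+0+0+0+0+0+0+0+0+0+0+0+0+0+0 mod 2 = 0
  c[20] = d·G[:,20] = (01100101010100010100110001)·(00000000000000010000000000) mod 2 = 0+0+0+0+0+0+0+0+0+0+0+0+0+0+0+1+0+0+0+0+0+0+0+0+0+0 mod 2 = 1
  c[21] = d·G[:,21] = (01100101010100010100110001)·(00000000000000001000000000) mod 2 = 0+0+0+0+0+0+0+0+0+0+0+0+0+0+0+0+0+0+0+0+0+0+0+0+0+0 mod 2 = 0
  c[22] = d·G[:,22] = (01100101010100010100110001)·(00000000000000000100000000) mod 2 = 0+0+0+0+0+0+0+0+0+0+0+0+0+0+0+0+0+1+0+0+0+0+0+0+0+0 mod 2 = 1
  c[23] = d·G[:,23] = (01100101010100010100110001)·(00000000000000000010000000) mod 2 = 0+0+0+0+0+0+0+0+0+0+0+0+0+0+0+0+0+0+0+0+0+0+0+0+0+0 mod 2 = 0
  c[24] = d·G[:,24] = (01100101010100010100110001)·(00000000000000000001000000) mod 2 = 0+0+0+0+0+0+0+0+0+0+0+0+0+0+0+0+0+0+0+0+0+0+0+0+0+0 mod 2 = 0
  c[25] = d·G[:,25] = (01100101010100010100110001)·(00000000000000000000100000) mod 2 = 0+0+0+0+0+0+0+0+0+0+0+0+0+0+0+0+0+0+0+0+1+0+0+0+0+0 mod 2 = 1
  c[26] = d·G[:,26] = (01100101010100010100110001)·(00000000000000000000010000) mod 2 = 0+0+0+0+0+0+0+0+0+0+0+0+0+0+0+0+0+0+0+0+0+1+0+0+0+0 mod 2 = 1
  c[27] = d·G[:,27] = (01100101010100010100110001)·(00000000000000000000001000) mod 2 = 0+0+0+0+0+0+0+0+0+0+0+0+0+0+0+0+0+0+0+0+0+0+0+0+0+0 mod 2 = 0
  c[28] = d·G[:,28] = (01100101010100010100110001)·(00000000000000000000000100) mod 2 = 0+0+0+0+0+0+0+0+0+0+0+0+0+0+0+0+0+0+0+0+0+0+0+0+0+0 mod 2 = 0
  c[29] = d·G[:,29] = (01100101010100010100110001)·(00000000000000000000000010) mod 2 = 0+0+0+0+0+0+0+0+0+0+0+0+0+0+0+0+0+0+0+0+0+0+0+0+0+0 mod 2 = 0
  c[30] = d·G[:,30] = (01100101010100010100110001)·(00000000000000000000000001) mod 2 = 0+0+0+0+0+0+0+0+0+0+0+0+0+0+0+0+0+0+0+0+0+0+0+0+0+1 mod 2 = 1
Codeword = 0101110001010100100010100110001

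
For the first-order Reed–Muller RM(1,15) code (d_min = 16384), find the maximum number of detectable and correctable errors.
Detection only: up to d_min − 1 = 16383 errors.
Correction: up to ⌊(d_min − 1)/2⌋ = ⌊16383/2⌋ = 8191 errors.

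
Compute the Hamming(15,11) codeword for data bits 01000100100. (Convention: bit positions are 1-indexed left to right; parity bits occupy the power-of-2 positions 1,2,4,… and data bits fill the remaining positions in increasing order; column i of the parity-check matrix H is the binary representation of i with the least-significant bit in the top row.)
Codeword c = d · G (mod 2), d = 01000100100:
  c[0] = d·G[:,0] = (01000100100)·(11011010101) mod 2 = 0+1+0+0+0+0+0+0+1+0+0 mod 2 = 0
  c[1] = d·G[:,1] = (01000100100)·(10110110011) mod 2 = 0+0+0+0+0+1+0+0+0+0+0 mod 2 = 1
  c[2] = d·G[:,2] = (01000100100)·(10000000000) mod 2 = 0+0+0+0+0+0+0+0+0+0+0 mod 2 = 0
  c[3] = d·G[:,3] = (01000100100)·(01110001111) mod 2 = 0+1+0+0+0+0+0+0+1+0+0 mod 2 = 0
  c[4] = d·G[:,4] = (01000100100)·(01000000000) mod 2 = 0+1+0+0+0+0+0+0+0+0+0 mod 2 = 1
  c[5] = d·G[:,5] = (01000100100)·(00100000000) mod 2 = 0+0+0+0+0+0+0+0+0+0+0 mod 2 = 0
  c[6] = d·G[:,6] = (01000100100)·(00010000000) mod 2 = 0+0+0+0+0+0+0+0+0+0+0 mod 2 = 0
  c[7] = d·G[:,7] = (01000100100)·(00001111111) mod 2 = 0+0+0+0+0+1+0+0+1+0+0 mod 2 = 0
  c[8] = d·G[:,8] = (01000100100)·(00001000000) mod 2 = 0+0+0+0+0+0+0+0+0+0+0 mod 2 = 0
  c[9] = d·G[:,9] = (01000100100)·(00000100000) mod 2 = 0+0+0+0+0+1+0+0+0+0+0 mod 2 = 1
  c[10] = d·G[:,10] = (01000100100)·(00000010000) mod 2 = 0+0+0+0+0+0+0+0+0+0+0 mod 2 = 0
  c[11] = d·G[:,11] = (01000100100)·(00000001000) mod 2 = 0+0+0+0+0+0+0+0+0+0+0 mod 2 = 0
  c[12] = d·G[:,12] = (01000100100)·(00000000100) mod 2 = 0+0+0+0+0+0+0+0+1+0+0 mod 2 = 1
  c[13] = d·G[:,13] = (01000100100)·(00000000010) mod 2 = 0+0+0+0+0+0+0+0+0+0+0 mod 2 = 0
  c[14] = d·G[:,14] = (01000100100)·(00000000001) mod 2 = 0+0+0+0+0+0+0+0+0+0+0 mod 2 = 0
Codeword = 010010000100100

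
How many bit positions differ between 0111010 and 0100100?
XOR = 0011110, count of 1s = 4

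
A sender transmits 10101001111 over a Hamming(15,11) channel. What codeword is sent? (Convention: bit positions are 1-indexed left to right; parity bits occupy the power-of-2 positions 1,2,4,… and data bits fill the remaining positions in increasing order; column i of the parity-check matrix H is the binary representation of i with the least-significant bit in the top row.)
Codeword c = d · G (mod 2), d = 10101001111:
  c[0] = d·G[:,0] = (10101001111)·(11011010101) mod 2 = 1+0+0+0+1+0+0+0+1+0+1 mod 2 = 0
  c[1] = d·G[:,1] = (10101001111)·(10110110011) mod 2 = 1+0+1+0+0+0+0+0+0+1+1 mod 2 = 0
  c[2] = d·G[:,2] = (10101001111)·(10000000000) mod 2 = 1+0+0+0+0+0+0+0+0+0+0 mod 2 = 1
  c[3] = d·G[:,3] = (10101001111)·(01110001111) mod 2 = 0+0+1+0+0+0+0+1+1+1+1 mod 2 = 1
  c[4] = d·G[:,4] = (10101001111)·(01000000000) mod 2 = 0+0+0+0+0+0+0+0+0+0+0 mod 2 = 0
  c[5] = d·G[:,5] = (10101001111)·(00100000000) mod 2 = 0+0+1+0+0+0+0+0+0+0+0 mod 2 = 1
  c[6] = d·G[:,6] = (10101001111)·(00010000000) mod 2 = 0+0+0+0+0+0+0+0+0+0+0 mod 2 = 0
  c[7] = d·G[:,7] = (10101001111)·(00001111111) mod 2 = 0+0+0+0+1+0+0+1+1+1+1 mod 2 = 1
  c[8] = d·G[:,8] = (10101001111)·(00001000000) mod 2 = 0+0+0+0+1+0+0+0+0+0+0 mod 2 = 1
  c[9] = d·G[:,9] = (10101001111)·(00000100000) mod 2 = 0+0+0+0+0+0+0+0+0+0+0 mod 2 = 0
  c[10] = d·G[:,10] = (10101001111)·(00000010000) mod 2 = 0+0+0+0+0+0+0+0+0+0+0 mod 2 = 0
  c[11] = d·G[:,11] = (10101001111)·(00000001000) mod 2 = 0+0+0+0+0+0+0+1+0+0+0 mod 2 = 1
  c[12] = d·G[:,12] = (10101001111)·(00000000100) mod 2 = 0+0+0+0+0+0+0+0+1+0+0 mod 2 = 1
  c[13] = d·G[:,13] = (10101001111)·(00000000010) mod 2 = 0+0+0+0+0+0+0+0+0+1+0 mod 2 = 1
  c[14] = d·G[:,14] = (10101001111)·(00000000001) mod 2 = 0+0+0+0+0+0+0+0+0+0+1 mod 2 = 1
Codeword = 001101011001111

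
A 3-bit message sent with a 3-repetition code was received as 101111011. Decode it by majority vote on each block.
Split into 3-bit blocks and majority-vote each:
  block 1 = 101: 2 ones, 1 zeros → 1
  block 2 = 111: 3 ones, 0 zeros → 1
  block 3 = 011: 2 ones, 1 zeros → 1
Decoded = 111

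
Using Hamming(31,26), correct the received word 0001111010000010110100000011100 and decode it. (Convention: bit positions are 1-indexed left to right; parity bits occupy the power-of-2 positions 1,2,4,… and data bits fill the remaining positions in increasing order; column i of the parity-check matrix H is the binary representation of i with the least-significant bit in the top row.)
Syndrome s = H · r^T (mod 2), r = 0001111010000010110100000011100:
  s[0] = (1010101010101010101010101010101)·(0001111010000010110100000011100) mod 2 = 0+0+0+0+1+0+1+0+1+0+0+0+0+0+1+0+1+0+0+0+0+0+0+0+0+0+1+0+1+0+0 mod 2 = 1
  s[1] = (0110011001100110011001100110011)·(0001111010000010110100000011100) mod 2 = 0+0+0+0+0+1+1+0+0+0+0+0+0+0+1+0+0+1+0+0+0+0+0+0+0+0+1+0+0+0+0 mod 2 = 1
  s[2] = (0001111000011110000111100001111)·(0001111010000010110100000011100) mod 2 = 0+0+0+1+1+1+1+0+0+0+0+0+0+0+1+0+0+0+0+1+0+0+0+0+0+0+0+1+1+0+0 mod 2 = 0
  s[3] = (0000000111111110000000011111111)·(0001111010000010110100000011100) mod 2 = 0+0+0+0+0+0+0+0+1+0+0+0+0+0+1+0+0+0+0+0+0+0+0+0+0+0+1+1+1+0+0 mod 2 = 1
  s[4] = (0000000000000001111111111111111)·(0001111010000010110100000011100) mod 2 = 0+0+0+0+0+0+0+0+0+0+0+0+0+0+0+0+1+1+0+1+0+0+0+0+0+0+1+1+1+0+0 mod 2 = 0
Syndrome = 11010
Column 11 of H equals this syndrome → error at bit 11 (1-indexed).
Flip bit 11: 0001111010000010110100000011100 → 0001111010100010110100000011100
Extract data bits at positions {3,5,6,7,9,10,11,12,13,14,15,17,18,19,20,21,22,23,24,25,26,27,28,29,30,31}: 01111010001110100000011100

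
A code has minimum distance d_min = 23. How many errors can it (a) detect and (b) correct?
(a) Detection requires d_min ≥ e+1, so e ≤ d_min − 1 = 22.
(b) Correction requires d_min ≥ 2t+1, so t ≤ ⌊(d_min − 1)/2⌋ = ⌊22/2⌋ = 11.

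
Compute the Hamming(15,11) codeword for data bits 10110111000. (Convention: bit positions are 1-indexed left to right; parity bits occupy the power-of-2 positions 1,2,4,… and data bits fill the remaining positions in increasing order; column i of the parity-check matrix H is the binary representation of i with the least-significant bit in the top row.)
Codeword c = d · G (mod 2), d = 10110111000:
  c[0] = d·G[:,0] = (10110111000)·(11011010101) mod 2 = 1+0+0+1+0+0+1+0+0+0+0 mod 2 = 1
  c[1] = d·G[:,1] = (10110111000)·(10110110011) mod 2 = 1+0+1+1+0+1+1+0+0+0+0 mod 2 = 1
  c[2] = d·G[:,2] = (10110111000)·(10000000000) mod 2 = 1+0+0+0+0+0+0+0+0+0+0 mod 2 = 1
  c[3] = d·G[:,3] = (10110111000)·(01110001111) mod 2 = 0+0+1+1+0+0+0+1+0+0+0 mod 2 = 1
  c[4] = d·G[:,4] = (10110111000)·(01000000000) mod 2 = 0+0+0+0+0+0+0+0+0+0+0 mod 2 = 0
  c[5] = d·G[:,5] = (10110111000)·(00100000000) mod 2 = 0+0+1+0+0+0+0+0+0+0+0 mod 2 = 1
  c[6] = d·G[:,6] = (10110111000)·(00010000000) mod 2 = 0+0+0+1+0+0+0+0+0+0+0 mod 2 = 1
  c[7] = d·G[:,7] = (10110111000)·(00001111111) mod 2 = 0+0+0+0+0+1+1+1+0+0+0 mod 2 = 1
  c[8] = d·G[:,8] = (10110111000)·(00001000000) mod 2 = 0+0+0+0+0+0+0+0+0+0+0 mod 2 = 0
  c[9] = d·G[:,9] = (10110111000)·(00000100000) mod 2 = 0+0+0+0+0+1+0+0+0+0+0 mod 2 = 1
  c[10] = d·G[:,10] = (10110111000)·(00000010000) mod 2 = 0+0+0+0+0+0+1+0+0+0+0 mod 2 = 1
  c[11] = d·G[:,11] = (10110111000)·(00000001000) mod 2 = 0+0+0+0+0+0+0+1+0+0+0 mod 2 = 1
  c[12] = d·G[:,12] = (10110111000)·(00000000100) mod 2 = 0+0+0+0+0+0+0+0+0+0+0 mod 2 = 0
  c[13] = d·G[:,13] = (10110111000)·(00000000010) mod 2 = 0+0+0+0+0+0+0+0+0+0+0 mod 2 = 0
  c[14] = d·G[:,14] = (10110111000)·(00000000001) mod 2 = 0+0+0+0+0+0+0+0+0+0+0 mod 2 = 0
Codeword = 111101110111000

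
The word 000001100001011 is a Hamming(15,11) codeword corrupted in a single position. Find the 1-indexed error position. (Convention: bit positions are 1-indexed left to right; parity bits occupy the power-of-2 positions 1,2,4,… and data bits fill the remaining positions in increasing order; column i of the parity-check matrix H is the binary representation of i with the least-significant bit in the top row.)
Syndrome s = H · r^T (mod 2), r = 000001100001011:
  s[0] = (101010101010101)·(000001100001011) mod 2 = 0+0+0+0+0+0+1+0+0+0+0+0+0+0+1 mod 2 = 0
  s[1] = (011001100110011)·(000001100001011) mod 2 = 0+0+0+0+0+1+1+0+0+0+0+0+0+1+1 mod 2 = 0
  s[2] = (000111100001111)·(000001100001011) mod 2 = 0+0+0+0+0+1+1+0+0+0+0+1+0+1+1 mod 2 = 1
  s[3] = (000000011111111)·(000001100001011) mod 2 = 0+0+0+0+0+0+0+0+0+0+0+1+0+1+1 mod 2 = 1
Syndrome = 0011
Column i of H is the binary representation of i, so the syndrome is the binary index of the flipped bit.
Read s = 0011 with s[0] as LSB: 0·2^0 + 0·2^1 + 1·2^2 + 1·2^3 = 12.
Error is at bit position 12.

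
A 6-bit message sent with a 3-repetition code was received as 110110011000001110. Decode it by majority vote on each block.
Split into 3-bit blocks and majority-vote each:
  block 1 = 110: 2 ones, 1 zeros → 1
  block 2 = 110: 2 ones, 1 zeros → 1
  block 3 = 011: 2 ones, 1 zeros → 1
  block 4 = 000: 0 ones, 3 zeros → 0
  block 5 = 001: 1 ones, 2 zeros → 0
  block 6 = 110: 2 ones, 1 zeros → 1
Decoded = 111001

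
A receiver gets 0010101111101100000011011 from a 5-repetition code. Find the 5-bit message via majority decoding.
Split into 5-bit blocks and majority-vote each:
  block 1 = 00101: 2 ones, 3 zeros → 0
  block 2 = 01111: 4 ones, 1 zeros → 1
  block 3 = 10110: 3 ones, 2 zeros → 1
  block 4 = 00000: 0 ones, 5 zeros → 0
  block 5 = 11011: 4 ones, 1 zeros → 1
Decoded = 01101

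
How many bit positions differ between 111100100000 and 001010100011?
XOR = 110110000011, count of 1s = 6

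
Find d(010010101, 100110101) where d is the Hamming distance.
XOR = 110100000, count of 1s = 3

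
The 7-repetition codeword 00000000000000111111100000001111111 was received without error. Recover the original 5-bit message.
Split into 7-bit blocks: 0000000 0000000 1111111 0000000 1111111
Data = 00101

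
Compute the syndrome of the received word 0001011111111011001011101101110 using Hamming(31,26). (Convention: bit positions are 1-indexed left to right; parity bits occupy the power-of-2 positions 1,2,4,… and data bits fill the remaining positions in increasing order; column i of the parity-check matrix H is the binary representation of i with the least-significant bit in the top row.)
Syndrome s = H · r^T (mod 2), r = 0001011111111011001011101101110:
  s[0] = (1010101010101010101010101010101)·(0001011111111011001011101101110) mod 2 = 0+0+0+0+0+0+1+0+1+0+1+0+1+0+1+0+0+0+1+0+1+0+1+0+1+0+0+0+1+0+0 mod 2 = 0
  s[1] = (0110011001100110011001100110011)·(0001011111111011001011101101110) mod 2 = 0+0+0+0+0+1+1+0+0+1+1+0+0+0+1+0+0+0+1+0+0+1+1+0+0+1+0+0+0+1+0 mod 2 = 0
  s[2] = (0001111000011110000111100001111)·(0001011111111011001011101101110) mod 2 = 0+0+0+1+0+1+1+0+0+0+0+1+1+0+1+0+0+0+0+0+1+1+1+0+0+0+0+1+1+1+0 mod 2 = 0
  s[3] = (0000000111111110000000011111111)·(0001011111111011001011101101110) mod 2 = 0+0+0+0+0+0+0+1+1+1+1+1+1+0+1+0+0+0+0+0+0+0+0+0+1+1+0+1+1+1+0 mod 2 = 0
  s[4] = (0000000000000001111111111111111)·(0001011111111011001011101101110) mod 2 = 0+0+0+0+0+0+0+0+0+0+0+0+0+0+0+1+0+0+1+0+1+1+1+0+1+1+0+1+1+1+0 mod 2 = 0
Syndrome = 00000
s = 0: no error detected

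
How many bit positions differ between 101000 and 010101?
XOR = 111101, count of 1s = 5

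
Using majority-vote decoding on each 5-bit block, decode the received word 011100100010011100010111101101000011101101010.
Split into 5-bit blocks and majority-vote each:
  block 1 = 01110: 3 ones, 2 zeros → 1
  block 2 = 01000: 1 ones, 4 zeros → 0
  block 3 = 10011: 3 ones, 2 zeros → 1
  block 4 = 10001: 2 ones, 3 zeros → 0
  block 5 = 01111: 4 ones, 1 zeros → 1
  block 6 = 01101: 3 ones, 2 zeros → 1
  block 7 = 00001: 1 ones, 4 zeros → 0
  block 8 = 11011: 4 ones, 1 zeros → 1
  block 9 = 01010: 2 ones, 3 zeros → 0
Decoded = 101011010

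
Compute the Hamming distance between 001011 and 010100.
XOR = 011111, count of 1s = 5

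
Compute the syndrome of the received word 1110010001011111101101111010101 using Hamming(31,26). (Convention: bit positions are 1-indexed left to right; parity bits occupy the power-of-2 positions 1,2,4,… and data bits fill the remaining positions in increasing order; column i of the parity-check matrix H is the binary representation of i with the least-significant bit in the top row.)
Syndrome s = H · r^T (mod 2), r = 1110010001011111101101111010101:
  s[0] = (1010101010101010101010101010101)·(1110010001011111101101111010101) mod 2 = 1+0+1+0+0+0+0+0+0+0+0+0+1+0+1+0+1+0+1+0+0+0+1+0+1+0+1+0+1+0+1 mod 2 = 1
  s[1] = (0110011001100110011001100110011)·(1110010001011111101101111010101) mod 2 = 0+1+1+0+0+1+0+0+0+1+0+0+0+1+1+0+0+0+1+0+0+1+1+0+0+0+1+0+0+0+1 mod 2 = 1
  s[2] = (0001111000011110000111100001111)·(1110010001011111101101111010101) mod 2 = 0+0+0+0+0+1+0+0+0+0+0+1+1+1+1+0+0+0+0+1+0+1+1+0+0+0+0+0+1+0+1 mod 2 = 0
  s[3] = (0000000111111110000000011111111)·(1110010001011111101101111010101) mod 2 = 0+0+0+0+0+0+0+0+0+1+0+1+1+1+1+0+0+0+0+0+0+0+0+1+1+0+1+0+1+0+1 mod 2 = 0
  s[4] = (0000000000000001111111111111111)·(1110010001011111101101111010101) mod 2 = 0+0+0+0+0+0+0+0+0+0+0+0+0+0+0+1+1+0+1+1+0+1+1+1+1+0+1+0+1+0+1 mod 2 = 1
Syndrome = 11001
Non-zero syndrome: error at position 19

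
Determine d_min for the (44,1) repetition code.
d_min = 44 (the only two codewords are 0…0 and 1…1, differing in all 44 positions).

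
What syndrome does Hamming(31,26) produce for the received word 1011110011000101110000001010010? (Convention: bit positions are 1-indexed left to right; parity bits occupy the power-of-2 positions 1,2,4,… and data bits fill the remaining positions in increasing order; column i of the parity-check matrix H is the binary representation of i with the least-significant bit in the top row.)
Syndrome s = H · r^T (mod 2), r = 1011110011000101110000001010010:
  s[0] = (1010101010101010101010101010101)·(1011110011000101110000001010010) mod 2 = 1+0+1+0+1+0+0+0+1+0+0+0+0+0+0+0+1+0+0+0+0+0+0+0+1+0+1+0+0+0+0 mod 2 = 1
  s[1] = (0110011001100110011001100110011)·(1011110011000101110000001010010) mod 2 = 0+0+1+0+0+1+0+0+0+1+0+0+0+1+0+0+0+1+0+0+0+0+0+0+0+0+1+0+0+1+0 mod 2 = 1
  s[2] = (0001111000011110000111100001111)·(1011110011000101110000001010010) mod 2 = 0+0+0+1+1+1+0+0+0+0+0+0+0+1+0+0+0+0+0+0+0+0+0+0+0+0+0+0+0+1+0 mod 2 = 1
  s[3] = (0000000111111110000000011111111)·(1011110011000101110000001010010) mod 2 = 0+0+0+0+0+0+0+0+1+1+0+0+0+1+0+0+0+0+0+0+0+0+0+0+1+0+1+0+0+1+0 mod 2 = 0
  s[4] = (0000000000000001111111111111111)·(1011110011000101110000001010010) mod 2 = 0+0+0+0+0+0+0+0+0+0+0+0+0+0+0+1+1+1+0+0+0+0+0+0+1+0+1+0+0+1+0 mod 2 = 0
Syndrome = 11100
Non-zero syndrome: error at position 7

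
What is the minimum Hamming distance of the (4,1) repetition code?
d_min = 4 (the only two codewords are 0…0 and 1…1, differing in all 4 positions).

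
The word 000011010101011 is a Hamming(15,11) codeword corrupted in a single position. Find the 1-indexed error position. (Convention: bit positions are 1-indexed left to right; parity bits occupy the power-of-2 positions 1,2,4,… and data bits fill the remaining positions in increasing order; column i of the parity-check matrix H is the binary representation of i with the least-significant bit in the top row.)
Syndrome s = H · r^T (mod 2), r = 000011010101011:
  s[0] = (101010101010101)·(000011010101011) mod 2 = 0+0+0+0+1+0+0+0+0+0+0+0+0+0+1 mod 2 = 0
  s[1] = (011001100110011)·(000011010101011) mod 2 = 0+0+0+0+0+1+0+0+0+1+0+0+0+1+1 mod 2 = 0
  s[2] = (000111100001111)·(000011010101011) mod 2 = 0+0+0+0+1+1+0+0+0+0+0+1+0+1+1 mod 2 = 1
  s[3] = (000000011111111)·(000011010101011) mod 2 = 0+0+0+0+0+0+0+1+0+1+0+1+0+1+1 mod 2 = 1
Syndrome = 0011
Column i of H is the binary representation of i, so the syndrome is the binary index of the flipped bit.
Read s = 0011 with s[0] as LSB: 0·2^0 + 0·2^1 + 1·2^2 + 1·2^3 = 12.
Error is at bit position 12.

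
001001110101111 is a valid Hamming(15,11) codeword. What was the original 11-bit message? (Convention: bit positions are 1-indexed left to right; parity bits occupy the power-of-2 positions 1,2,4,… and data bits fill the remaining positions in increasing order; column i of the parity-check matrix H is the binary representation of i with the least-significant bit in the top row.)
Parity bits occupy power-of-2 positions; data bits are at positions {3,5,6,7,9,10,11,12,13,14,15} (1-indexed).
Extract: c[3]=1 c[5]=0 c[6]=1 c[7]=1 c[9]=0 c[10]=1 c[11]=0 c[12]=1 c[13]=1 c[14]=1 c[15]=1
Data = 10110101111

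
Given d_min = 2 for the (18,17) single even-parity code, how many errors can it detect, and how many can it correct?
Detection only: up to d_min − 1 = 1 errors.
Correction: up to ⌊(d_min − 1)/2⌋ = ⌊1/2⌋ = 0 errors.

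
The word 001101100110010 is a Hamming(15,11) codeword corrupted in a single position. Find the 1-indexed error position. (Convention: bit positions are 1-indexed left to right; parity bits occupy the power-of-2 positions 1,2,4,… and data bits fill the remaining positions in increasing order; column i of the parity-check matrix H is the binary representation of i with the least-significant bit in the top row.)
Syndrome s = H · r^T (mod 2), r = 001101100110010:
  s[0] = (101010101010101)·(001101100110010) mod 2 = 0+0+1+0+0+0+1+0+0+0+1+0+0+0+0 mod 2 = 1
  s[1] = (011001100110011)·(001101100110010) mod 2 = 0+0+1+0+0+1+1+0+0+1+1+0+0+1+0 mod 2 = 0
  s[2] = (000111100001111)·(001101100110010) mod 2 = 0+0+0+1+0+1+1+0+0+0+0+0+0+1+0 mod 2 = 0
  s[3] = (000000011111111)·(001101100110010) mod 2 = 0+0+0+0+0+0+0+0+0+1+1+0+0+1+0 mod 2 = 1
Syndrome = 1001
Column i of H is the binary representation of i, so the syndrome is the binary index of the flipped bit.
Read s = 1001 with s[0] as LSB: 1·2^0 + 0·2^1 + 0·2^2 + 1·2^3 = 9.
Error is at bit position 9.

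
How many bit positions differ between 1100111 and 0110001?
XOR = 1010110, count of 1s = 4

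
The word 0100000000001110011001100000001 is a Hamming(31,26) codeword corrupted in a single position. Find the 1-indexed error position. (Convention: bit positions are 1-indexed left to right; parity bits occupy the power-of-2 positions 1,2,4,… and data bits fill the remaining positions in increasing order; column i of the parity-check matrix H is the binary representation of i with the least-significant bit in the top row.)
Syndrome s = H · r^T (mod 2), r = 0100000000001110011001100000001:
  s[0] = (1010101010101010101010101010101)·(0100000000001110011001100000001) mod 2 = 0+0+0+0+0+0+0+0+0+0+0+0+1+0+1+0+0+0+1+0+0+0+1+0+0+0+0+0+0+0+1 mod 2 = 1
  s[1] = (0110011001100110011001100110011)·(0100000000001110011001100000001) mod 2 = 0+1+0+0+0+0+0+0+0+0+0+0+0+1+1+0+0+1+1+0+0+1+1+0+0+0+0+0+0+0+1 mod 2 = 0
  s[2] = (0001111000011110000111100001111)·(0100000000001110011001100000001) mod 2 = 0+0+0+0+0+0+0+0+0+0+0+0+1+1+1+0+0+0+0+0+0+1+1+0+0+0+0+0+0+0+1 mod 2 = 0
  s[3] = (0000000111111110000000011111111)·(0100000000001110011001100000001) mod 2 = 0+0+0+0+0+0+0+0+0+0+0+0+1+1+1+0+0+0+0+0+0+0+0+0+0+0+0+0+0+0+1 mod 2 = 0
  s[4] = (0000000000000001111111111111111)·(0100000000001110011001100000001) mod 2 = 0+0+0+0+0+0+0+0+0+0+0+0+0+0+0+0+0+1+1+0+0+1+1+0+0+0+0+0+0+0+1 mod 2 = 1
Syndrome = 10001
Column i of H is the binary representation of i, so the syndrome is the binary index of the flipped bit.
Read s = 10001 with s[0] as LSB: 1·2^0 + 0·2^1 + 0·2^2 + 0·2^3 + 1·2^4 = 17.
Error is at bit position 17.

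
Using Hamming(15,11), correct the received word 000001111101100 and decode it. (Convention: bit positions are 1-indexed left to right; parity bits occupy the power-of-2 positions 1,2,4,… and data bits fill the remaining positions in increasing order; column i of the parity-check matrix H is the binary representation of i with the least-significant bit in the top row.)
Syndrome s = H · r^T (mod 2), r = 000001111101100:
  s[0] = (101010101010101)·(000001111101100) mod 2 = 0+0+0+0+0+0+1+0+1+0+0+0+1+0+0 mod 2 = 1
  s[1] = (011001100110011)·(000001111101100) mod 2 = 0+0+0+0+0+1+1+0+0+1+0+0+0+0+0 mod 2 = 1
  s[2] = (000111100001111)·(000001111101100) mod 2 = 0+0+0+0+0+1+1+0+0+0+0+1+1+0+0 mod 2 = 0
  s[3] = (000000011111111)·(000001111101100) mod 2 = 0+0+0+0+0+0+0+1+1+1+0+1+1+0+0 mod 2 = 1
Syndrome = 1101
Column 11 of H equals this syndrome → error at bit 11 (1-indexed).
Flip bit 11: 000001111101100 → 000001111111100
Extract data bits at positions {3,5,6,7,9,10,11,12,13,14,15}: 00111111100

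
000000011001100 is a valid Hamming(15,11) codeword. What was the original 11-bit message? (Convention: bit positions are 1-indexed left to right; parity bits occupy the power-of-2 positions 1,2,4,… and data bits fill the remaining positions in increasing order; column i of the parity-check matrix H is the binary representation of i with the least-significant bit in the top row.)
Parity bits occupy power-of-2 positions; data bits are at positions {3,5,6,7,9,10,11,12,13,14,15} (1-indexed).
Extract: c[3]=0 c[5]=0 c[6]=0 c[7]=0 c[9]=1 c[10]=0 c[11]=0 c[12]=1 c[13]=1 c[14]=0 c[15]=0
Data = 00001001100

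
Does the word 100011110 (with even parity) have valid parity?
Sum of all bits: 1+0+0+0+1+1+1+1+0 = 5; 5 mod 2 = 1. Result is 1 → parity error detected.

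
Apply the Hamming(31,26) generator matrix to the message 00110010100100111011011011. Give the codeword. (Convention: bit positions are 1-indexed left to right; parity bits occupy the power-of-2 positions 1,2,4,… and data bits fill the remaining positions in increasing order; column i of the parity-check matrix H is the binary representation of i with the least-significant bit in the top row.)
Codeword c = d · G (mod 2), d = 00110010100100111011011011:
  c[0] = d·G[:,0] = (00110010100100111011011011)·(11011010101101010101010101) mod 2 = 0+0+0+1+0+0+1+0+1+0+0+1+0+0+0+1+0+0+0+1+0+1+0+0+0+1 mod 2 = 0
  c[1] = d·G[:,1] = (00110010100100111011011011)·(10110110011011001100110011) mod 2 = 0+0+1+1+0+0+1+0+0+0+0+0+0+0+0+0+1+0+0+0+0+1+0+0+1+1 mod 2 = 1
  c[2] = d·G[:,2] = (00110010100100111011011011)·(10000000000000000000000000) mod 2 = 0+0+0+0+0+0+0+0+0+0+0+0+0+0+0+0+0+0+0+0+0+0+0+0+0+0 mod 2 = 0
  c[3] = d·G[:,3] = (00110010100100111011011011)·(01110001111000111100001111) mod 2 = 0+0+1+1+0+0+0+0+1+0+0+0+0+0+1+1+1+0+0+0+0+0+1+0+1+1 mod 2 = 1
  c[4] = d·G[:,4] = (00110010100100111011011011)·(01000000000000000000000000) mod 2 = 0+0+0+0+0+0+0+0+0+0+0+0+0+0+0+0+0+0+0+0+0+0+0+0+0+0 mod 2 = 0
  c[5] = d·G[:,5] = (00110010100100111011011011)·(00100000000000000000000000) mod 2 = 0+0+1+0+0+0+0+0+0+0+0+0+0+0+0+0+0+0+0+0+0+0+0+0+0+0 mod 2 = 1
  c[6] = d·G[:,6] = (00110010100100111011011011)·(00010000000000000000000000) mod 2 = 0+0+0+1+0+0+0+0+0+0+0+0+0+0+0+0+0+0+0+0+0+0+0+0+0+0 mod 2 = 1
  c[7] = d·G[:,7] = (00110010100100111011011011)·(00001111111000000011111111) mod 2 = 0+0+0+0+0+0+1+0+1+0+0+0+0+0+0+0+0+0+1+1+0+1+1+0+1+1 mod 2 = 0
  c[8] = d·G[:,8] = (00110010100100111011011011)·(00001000000000000000000000) mod 2 = 0+0+0+0+0+0+0+0+0+0+0+0+0+0+0+0+0+0+0+0+0+0+0+0+0+0 mod 2 = 0
  c[9] = d·G[:,9] = (00110010100100111011011011)·(00000100000000000000000000) mod 2 = 0+0+0+0+0+0+0+0+0+0+0+0+0+0+0+0+0+0+0+0+0+0+0+0+0+0 mod 2 = 0
  c[10] = d·G[:,10] = (00110010100100111011011011)·(00000010000000000000000000) mod 2 = 0+0+0+0+0+0+1+0+0+0+0+0+0+0+0+0+0+0+0+0+0+0+0+0+0+0 mod 2 = 1
  c[11] = d·G[:,11] = (00110010100100111011011011)·(00000001000000000000000000) mod 2 = 0+0+0+0+0+0+0+0+0+0+0+0+0+0+0+0+0+0+0+0+0+0+0+0+0+0 mod 2 = 0
  c[12] = d·G[:,12] = (00110010100100111011011011)·(00000000100000000000000000) mod 2 = 0+0+0+0+0+0+0+0+1+0+0+0+0+0+0+0+0+0+0+0+0+0+0+0+0+0 mod 2 = 1
  c[13] = d·G[:,13] = (00110010100100111011011011)·(00000000010000000000000000) mod 2 = 0+0+0+0+0+0+0+0+0+0+0+0+0+0+0+0+0+0+0+0+0+0+0+0+0+0 mod 2 = 0
  c[14] = d·G[:,14] = (00110010100100111011011011)·(00000000001000000000000000) mod 2 = 0+0+0+0+0+0+0+0+0+0+0+0+0+0+0+0+0+0+0+0+0+0+0+0+0+0 mod 2 = 0
  c[15] = d·G[:,15] = (00110010100100111011011011)·(00000000000111111111111111) mod 2 = 0+0+0+0+0+0+0+0+0+0+0+1+0+0+1+1+1+0+1+1+0+1+1+0+1+1 mod 2 = 0
  c[16] = d·G[:,16] = (00110010100100111011011011)·(00000000000100000000000000) mod 2 = 0+0+0+0+0+0+0+0+0+0+0+1+0+0+0+0+0+0+0+0+0+0+0+0+0+0 mod 2 = 1
  c[17] = d·G[:,17] = (00110010100100111011011011)·(00000000000010000000000000) mod 2 = 0+0+0+0+0+0+0+0+0+0+0+0+0+0+0+0+0+0+0+0+0+0+0+0+0+0 mod 2 = 0
  c[18] = d·G[:,18] = (00110010100100111011011011)·(00000000000001000000000000) mod 2 = 0+0+0+0+0+0+0+0+0+0+0+0+0+0+0+0+0+0+0+0+0+0+0+0+0+0 mod 2 = 0
  c[19] = d·G[:,19] = (00110010100100111011011011)·(00000000000000100000000000) mod 2 = 0+0+0+0+0+0+0+0+0+0+0+0+0+0+1+0+0+0+0+0+0+0+0+0+0+0 mod 2 = 1
  c[20] = d·G[:,20] = (00110010100100111011011011)·(00000000000000010000000000) mod 2 = 0+0+0+0+0+0+0+0+0+0+0+0+0+0+0+1+0+0+0+0+0+0+0+0+0+0 mod 2 = 1
  c[21] = d·G[:,21] = (00110010100100111011011011)·(00000000000000001000000000) mod 2 = 0+0+0+0+0+0+0+0+0+0+0+0+0+0+0+0+1+0+0+0+0+0+0+0+0+0 mod 2 = 1
  c[22] = d·G[:,22] = (00110010100100111011011011)·(00000000000000000100000000) mod 2 = 0+0+0+0+0+0+0+0+0+0+0+0+0+0+0+0+0+0+0+0+0+0+0+0+0+0 mod 2 = 0
  c[23] = d·G[:,23] = (00110010100100111011011011)·(00000000000000000010000000) mod 2 = 0+0+0+0+0+0+0+0+0+0+0+0+0+0+0+0+0+0+1+0+0+0+0+0+0+0 mod 2 = 1
  c[24] = d·G[:,24] = (00110010100100111011011011)·(00000000000000000001000000) mod 2 = 0+0+0+0+0+0+0+0+0+0+0+0+0+0+0+0+0+0+0+1+0+0+0+0+0+0 mod 2 = 1
  c[25] = d·G[:,25] = (00110010100100111011011011)·(00000000000000000000100000) mod 2 = 0+0+0+0+0+0+0+0+0+0+0+0+0+0+0+0+0+0+0+0+0+0+0+0+0+0 mod 2 = 0
  c[26] = d·G[:,26] = (00110010100100111011011011)·(00000000000000000000010000) mod 2 = 0+0+0+0+0+0+0+0+0+0+0+0+0+0+0+0+0+0+0+0+0+1+0+0+0+0 mod 2 = 1
  c[27] = d·G[:,27] = (00110010100100111011011011)·(00000000000000000000001000) mod 2 = 0+0+0+0+0+0+0+0+0+0+0+0+0+0+0+0+0+0+0+0+0+0+1+0+0+0 mod 2 = 1
  c[28] = d·G[:,28] = (00110010100100111011011011)·(00000000000000000000000100) mod 2 = 0+0+0+0+0+0+0+0+0+0+0+0+0+0+0+0+0+0+0+0+0+0+0+0+0+0 mod 2 = 0
  c[29] = d·G[:,29] = (00110010100100111011011011)·(00000000000000000000000010) mod 2 = 0+0+0+0+0+0+0+0+0+0+0+0+0+0+0+0+0+0+0+0+0+0+0+0+1+0 mod 2 = 1
  c[30] = d·G[:,30] = (00110010100100111011011011)·(00000000000000000000000001) mod 2 = 0+0+0+0+0+0+0+0+0+0+0+0+0+0+0+0+0+0+0+0+0+0+0+0+0+1 mod 2 = 1
Codeword = 0101011000101000100111011011011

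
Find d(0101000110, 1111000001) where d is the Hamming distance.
XOR = 1010000111, count of 1s = 5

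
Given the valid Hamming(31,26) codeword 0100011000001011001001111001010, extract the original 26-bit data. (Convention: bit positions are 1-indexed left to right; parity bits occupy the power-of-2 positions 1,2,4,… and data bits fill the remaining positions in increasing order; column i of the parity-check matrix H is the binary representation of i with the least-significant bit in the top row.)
Parity bits occupy power-of-2 positions; data bits are at positions {3,5,6,7,9,10,11,12,13,14,15,17,18,19,20,21,22,23,24,25,26,27,28,29,30,31} (1-indexed).
Extract: c[3]=0 c[5]=0 c[6]=1 c[7]=1 c[9]=0 c[10]=0 c[11]=0 c[12]=0 c[13]=1 c[14]=0 c[15]=1 c[17]=0 c[18]=0 c[19]=1 c[20]=0 c[21]=0 c[22]=1 c[23]=1 c[24]=1 c[25]=1 c[26]=0 c[27]=0 c[28]=1 c[29]=0 c[30]=1 c[31]=0
Data = 00110000101001001111001010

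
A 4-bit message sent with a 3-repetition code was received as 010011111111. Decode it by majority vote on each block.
Split into 3-bit blocks and majority-vote each:
  block 1 = 010: 1 ones, 2 zeros → 0
  block 2 = 011: 2 ones, 1 zeros → 1
  block 3 = 111: 3 ones, 0 zeros → 1
  block 4 = 111: 3 ones, 0 zeros → 1
Decoded = 0111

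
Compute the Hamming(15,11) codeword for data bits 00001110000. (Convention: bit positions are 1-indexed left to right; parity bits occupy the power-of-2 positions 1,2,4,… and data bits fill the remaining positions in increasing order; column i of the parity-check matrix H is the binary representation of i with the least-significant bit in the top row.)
Codeword c = d · G (mod 2), d = 00001110000:
  c[0] = d·G[:,0] = (00001110000)·(11011010101) mod 2 = 0+0+0+0+1+0+1+0+0+0+0 mod 2 = 0
  c[1] = d·G[:,1] = (00001110000)·(10110110011) mod 2 = 0+0+0+0+0+1+1+0+0+0+0 mod 2 = 0
  c[2] = d·G[:,2] = (00001110000)·(10000000000) mod 2 = 0+0+0+0+0+0+0+0+0+0+0 mod 2 = 0
  c[3] = d·G[:,3] = (00001110000)·(01110001111) mod 2 = 0+0+0+0+0+0+0+0+0+0+0 mod 2 = 0
  c[4] = d·G[:,4] = (00001110000)·(01000000000) mod 2 = 0+0+0+0+0+0+0+0+0+0+0 mod 2 = 0
  c[5] = d·G[:,5] = (00001110000)·(00100000000) mod 2 = 0+0+0+0+0+0+0+0+0+0+0 mod 2 = 0
  c[6] = d·G[:,6] = (00001110000)·(00010000000) mod 2 = 0+0+0+0+0+0+0+0+0+0+0 mod 2 = 0
  c[7] = d·G[:,7] = (00001110000)·(00001111111) mod 2 = 0+0+0+0+1+1+1+0+0+0+0 mod 2 = 1
  c[8] = d·G[:,8] = (00001110000)·(00001000000) mod 2 = 0+0+0+0+1+0+0+0+0+0+0 mod 2 = 1
  c[9] = d·G[:,9] = (00001110000)·(00000100000) mod 2 = 0+0+0+0+0+1+0+0+0+0+0 mod 2 = 1
  c[10] = d·G[:,10] = (00001110000)·(00000010000) mod 2 = 0+0+0+0+0+0+1+0+0+0+0 mod 2 = 1
  c[11] = d·G[:,11] = (00001110000)·(00000001000) mod 2 = 0+0+0+0+0+0+0+0+0+0+0 mod 2 = 0
  c[12] = d·G[:,12] = (00001110000)·(00000000100) mod 2 = 0+0+0+0+0+0+0+0+0+0+0 mod 2 = 0
  c[13] = d·G[:,13] = (00001110000)·(00000000010) mod 2 = 0+0+0+0+0+0+0+0+0+0+0 mod 2 = 0
  c[14] = d·G[:,14] = (00001110000)·(00000000001) mod 2 = 0+0+0+0+0+0+0+0+0+0+0 mod 2 = 0
Codeword = 000000011110000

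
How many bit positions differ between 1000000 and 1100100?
XOR = 0100100, count of 1s = 2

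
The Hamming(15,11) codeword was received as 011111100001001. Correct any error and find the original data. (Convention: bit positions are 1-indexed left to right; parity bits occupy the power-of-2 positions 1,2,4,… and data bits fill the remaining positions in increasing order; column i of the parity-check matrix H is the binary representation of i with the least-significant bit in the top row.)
Syndrome s = H · r^T (mod 2), r = 011111100001001:
  s[0] = (101010101010101)·(011111100001001) mod 2 = 0+0+1+0+1+0+1+0+0+0+0+0+0+0+1 mod 2 = 0
  s[1] = (011001100110011)·(011111100001001) mod 2 = 0+1+1+0+0+1+1+0+0+0+0+0+0+0+1 mod 2 = 1
  s[2] = (000111100001111)·(011111100001001) mod 2 = 0+0+0+1+1+1+1+0+0+0+0+1+0+0+1 mod 2 = 0
  s[3] = (000000011111111)·(011111100001001) mod 2 = 0+0+0+0+0+0+0+0+0+0+0+1+0+0+1 mod 2 = 0
Syndrome = 0100
Column 2 of H equals this syndrome → error at bit 2 (1-indexed).
Flip bit 2: 011111100001001 → 001111100001001
Extract data bits at positions {3,5,6,7,9,10,11,12,13,14,15}: 11110001001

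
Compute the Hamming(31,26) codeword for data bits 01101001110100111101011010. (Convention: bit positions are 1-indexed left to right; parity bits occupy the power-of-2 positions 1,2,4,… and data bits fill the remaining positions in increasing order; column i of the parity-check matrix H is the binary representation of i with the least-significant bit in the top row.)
Codeword c = d · G (mod 2), d = 01101001110100111101011010:
  c[0] = d·G[:,0] = (01101001110100111101011010)·(11011010101101010101010101) mod 2 = 0+1+0+0+1+0+0+0+1+0+0+1+0+0+0+1+0+1+0+1+0+1+0+0+0+0 mod 2 = 0
  c[1] = d·G[:,1] = (01101001110100111101011010)·(10110110011011001100110011) mod 2 = 0+0+1+0+0+0+0+0+0+1+0+0+0+0+0+0+1+1+0+0+0+1+0+0+1+0 mod 2 = 0
  c[2] = d·G[:,2] = (01101001110100111101011010)·(10000000000000000000000000) mod 2 = 0+0+0+0+0+0+0+0+0+0+0+0+0+0+0+0+0+0+0+0+0+0+0+0+0+0 mod 2 = 0
  c[3] = d·G[:,3] = (01101001110100111101011010)·(01110001111000111100001111) mod 2 = 0+1+1+0+0+0+0+1+1+1+0+0+0+0+1+1+1+1+0+0+0+0+1+0+1+0 mod 2 = 1
  c[4] = d·G[:,4] = (01101001110100111101011010)·(01000000000000000000000000) mod 2 = 0+1+0+0+0+0+0+0+0+0+0+0+0+0+0+0+0+0+0+0+0+0+0+0+0+0 mod 2 = 1
  c[5] = d·G[:,5] = (01101001110100111101011010)·(00100000000000000000000000) mod 2 = 0+0+1+0+0+0+0+0+0+0+0+0+0+0+0+0+0+0+0+0+0+0+0+0+0+0 mod 2 = 1
  c[6] = d·G[:,6] = (01101001110100111101011010)·(00010000000000000000000000) mod 2 = 0+0+0+0+0+0+0+0+0+0+0+0+0+0+0+0+0+0+0+0+0+0+0+0+0+0 mod 2 = 0
  c[7] = d·G[:,7] = (01101001110100111101011010)·(00001111111000000011111111) mod 2 = 0+0+0+0+1+0+0+1+1+1+0+0+0+0+0+0+0+0+0+1+0+1+1+0+1+0 mod 2 = 0
  c[8] = d·G[:,8] = (01101001110100111101011010)·(00001000000000000000000000) mod 2 = 0+0+0+0+1+0+0+0+0+0+0+0+0+0+0+0+0+0+0+0+0+0+0+0+0+0 mod 2 = 1
  c[9] = d·G[:,9] = (01101001110100111101011010)·(00000100000000000000000000) mod 2 = 0+0+0+0+0+0+0+0+0+0+0+0+0+0+0+0+0+0+0+0+0+0+0+0+0+0 mod 2 = 0
  c[10] = d·G[:,10] = (01101001110100111101011010)·(00000010000000000000000000) mod 2 = 0+0+0+0+0+0+0+0+0+0+0+0+0+0+0+0+0+0+0+0+0+0+0+0+0+0 mod 2 = 0
  c[11] = d·G[:,11] = (01101001110100111101011010)·(00000001000000000000000000) mod 2 = 0+0+0+0+0+0+0+1+0+0+0+0+0+0+0+0+0+0+0+0+0+0+0+0+0+0 mod 2 = 1
  c[12] = d·G[:,12] = (01101001110100111101011010)·(00000000100000000000000000) mod 2 = 0+0+0+0+0+0+0+0+1+0+0+0+0+0+0+0+0+0+0+0+0+0+0+0+0+0 mod 2 = 1
  c[13] = d·G[:,13] = (01101001110100111101011010)·(00000000010000000000000000) mod 2 = 0+0+0+0+0+0+0+0+0+1+0+0+0+0+0+0+0+0+0+0+0+0+0+0+0+0 mod 2 = 1
  c[14] = d·G[:,14] = (01101001110100111101011010)·(00000000001000000000000000) mod 2 = 0+0+0+0+0+0+0+0+0+0+0+0+0+0+0+0+0+0+0+0+0+0+0+0+0+0 mod 2 = 0
  c[15] = d·G[:,15] = (01101001110100111101011010)·(00000000000111111111111111) mod 2 = 0+0+0+0+0+0+0+0+0+0+0+1+0+0+1+1+1+1+0+1+0+1+1+0+1+0 mod 2 = 1
  c[16] = d·G[:,16] = (01101001110100111101011010)·(00000000000100000000000000) mod 2 = 0+0+0+0+0+0+0+0+0+0+0+1+0+0+0+0+0+0+0+0+0+0+0+0+0+0 mod 2 = 1
  c[17] = d·G[:,17] = (01101001110100111101011010)·(00000000000010000000000000) mod 2 = 0+0+0+0+0+0+0+0+0+0+0+0+0+0+0+0+0+0+0+0+0+0+0+0+0+0 mod 2 = 0
  c[18] = d·G[:,18] = (01101001110100111101011010)·(00000000000001000000000000) mod 2 = 0+0+0+0+0+0+0+0+0+0+0+0+0+0+0+0+0+0+0+0+0+0+0+0+0+0 mod 2 = 0
  c[19] = d·G[:,19] = (01101001110100111101011010)·(00000000000000100000000000) mod 2 = 0+0+0+0+0+0+0+0+0+0+0+0+0+0+1+0+0+0+0+0+0+0+0+0+0+0 mod 2 = 1
  c[20] = d·G[:,20] = (01101001110100111101011010)·(00000000000000010000000000) mod 2 = 0+0+0+0+0+0+0+0+0+0+0+0+0+0+0+1+0+0+0+0+0+0+0+0+0+0 mod 2 = 1
  c[21] = d·G[:,21] = (01101001110100111101011010)·(00000000000000001000000000) mod 2 = 0+0+0+0+0+0+0+0+0+0+0+0+0+0+0+0+1+0+0+0+0+0+0+0+0+0 mod 2 = 1
  c[22] = d·G[:,22] = (01101001110100111101011010)·(00000000000000000100000000) mod 2 = 0+0+0+0+0+0+0+0+0+0+0+0+0+0+0+0+0+1+0+0+0+0+0+0+0+0 mod 2 = 1
  c[23] = d·G[:,23] = (01101001110100111101011010)·(00000000000000000010000000) mod 2 = 0+0+0+0+0+0+0+0+0+0+0+0+0+0+0+0+0+0+0+0+0+0+0+0+0+0 mod 2 = 0
  c[24] = d·G[:,24] = (01101001110100111101011010)·(00000000000000000001000000) mod 2 = 0+0+0+0+0+0+0+0+0+0+0+0+0+0+0+0+0+0+0+1+0+0+0+0+0+0 mod 2 = 1
  c[25] = d·G[:,25] = (01101001110100111101011010)·(00000000000000000000100000) mod 2 = 0+0+0+0+0+0+0+0+0+0+0+0+0+0+0+0+0+0+0+0+0+0+0+0+0+0 mod 2 = 0
  c[26] = d·G[:,26] = (01101001110100111101011010)·(00000000000000000000010000) mod 2 = 0+0+0+0+0+0+0+0+0+0+0+0+0+0+0+0+0+0+0+0+0+1+0+0+0+0 mod 2 = 1
  c[27] = d·G[:,27] = (01101001110100111101011010)·(00000000000000000000001000) mod 2 = 0+0+0+0+0+0+0+0+0+0+0+0+0+0+0+0+0+0+0+0+0+0+1+0+0+0 mod 2 = 1
  c[28] = d·G[:,28] = (01101001110100111101011010)·(00000000000000000000000100) mod 2 = 0+0+0+0+0+0+0+0+0+0+0+0+0+0+0+0+0+0+0+0+0+0+0+0+0+0 mod 2 = 0
  c[29] = d·G[:,29] = (01101001110100111101011010)·(00000000000000000000000010) mod 2 = 0+0+0+0+0+0+0+0+0+0+0+0+0+0+0+0+0+0+0+0+0+0+0+0+1+0 mod 2 = 1
  c[30] = d·G[:,30] = (01101001110100111101011010)·(00000000000000000000000001) mod 2 = 0+0+0+0+0+0+0+0+0+0+0+0+0+0+0+0+0+0+0+0+0+0+0+0+0+0 mod 2 = 0
Codeword = 0001110010011101100111101011010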